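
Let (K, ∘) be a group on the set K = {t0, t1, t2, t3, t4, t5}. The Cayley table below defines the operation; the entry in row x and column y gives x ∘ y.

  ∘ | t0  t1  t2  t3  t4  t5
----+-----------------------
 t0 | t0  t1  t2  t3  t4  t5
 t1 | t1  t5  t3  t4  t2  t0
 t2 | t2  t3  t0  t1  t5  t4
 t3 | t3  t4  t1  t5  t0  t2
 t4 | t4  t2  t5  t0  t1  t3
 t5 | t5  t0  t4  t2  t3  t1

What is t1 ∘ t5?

t0

Read row t1, column t5: t1 ∘ t5 = t0.
(Structurally, K here is isomorphic to the cyclic group Z_6.)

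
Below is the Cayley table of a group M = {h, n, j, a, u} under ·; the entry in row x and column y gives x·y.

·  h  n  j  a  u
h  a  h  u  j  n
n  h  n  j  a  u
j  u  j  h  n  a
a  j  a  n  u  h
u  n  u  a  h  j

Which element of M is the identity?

The identity e satisfies e·x = x for all x, so its row in the table reproduces the column headers.
Row n reads: h, n, j, a, u — exactly the header order. So n is the identity.

n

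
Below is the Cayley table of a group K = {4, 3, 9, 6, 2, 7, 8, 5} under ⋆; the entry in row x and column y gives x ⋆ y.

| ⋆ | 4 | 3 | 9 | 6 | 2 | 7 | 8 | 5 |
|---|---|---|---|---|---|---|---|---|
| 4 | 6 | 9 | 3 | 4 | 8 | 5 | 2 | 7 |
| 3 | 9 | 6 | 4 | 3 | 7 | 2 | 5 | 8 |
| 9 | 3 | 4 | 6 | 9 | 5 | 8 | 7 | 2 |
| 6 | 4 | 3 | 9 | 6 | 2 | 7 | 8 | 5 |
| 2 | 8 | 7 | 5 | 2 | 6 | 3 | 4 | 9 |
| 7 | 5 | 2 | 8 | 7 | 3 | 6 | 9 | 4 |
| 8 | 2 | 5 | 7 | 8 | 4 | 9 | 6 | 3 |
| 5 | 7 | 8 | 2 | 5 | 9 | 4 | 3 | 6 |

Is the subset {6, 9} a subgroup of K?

Yes

{6, 9} contains the identity 6.
Checking products: every product of two elements of {6, 9} (read from the table) lies in {6, 9}, so the set is closed.
In a finite group, a nonempty closed subset is a subgroup. So {6, 9} ≤ K.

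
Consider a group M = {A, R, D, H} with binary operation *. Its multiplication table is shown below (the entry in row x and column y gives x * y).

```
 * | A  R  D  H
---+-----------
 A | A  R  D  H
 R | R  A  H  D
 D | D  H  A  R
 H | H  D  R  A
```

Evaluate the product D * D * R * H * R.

H

D * D = A
A * R = R
R * H = D
D * R = H
(Structurally, M here is isomorphic to the Klein four-group V_4.)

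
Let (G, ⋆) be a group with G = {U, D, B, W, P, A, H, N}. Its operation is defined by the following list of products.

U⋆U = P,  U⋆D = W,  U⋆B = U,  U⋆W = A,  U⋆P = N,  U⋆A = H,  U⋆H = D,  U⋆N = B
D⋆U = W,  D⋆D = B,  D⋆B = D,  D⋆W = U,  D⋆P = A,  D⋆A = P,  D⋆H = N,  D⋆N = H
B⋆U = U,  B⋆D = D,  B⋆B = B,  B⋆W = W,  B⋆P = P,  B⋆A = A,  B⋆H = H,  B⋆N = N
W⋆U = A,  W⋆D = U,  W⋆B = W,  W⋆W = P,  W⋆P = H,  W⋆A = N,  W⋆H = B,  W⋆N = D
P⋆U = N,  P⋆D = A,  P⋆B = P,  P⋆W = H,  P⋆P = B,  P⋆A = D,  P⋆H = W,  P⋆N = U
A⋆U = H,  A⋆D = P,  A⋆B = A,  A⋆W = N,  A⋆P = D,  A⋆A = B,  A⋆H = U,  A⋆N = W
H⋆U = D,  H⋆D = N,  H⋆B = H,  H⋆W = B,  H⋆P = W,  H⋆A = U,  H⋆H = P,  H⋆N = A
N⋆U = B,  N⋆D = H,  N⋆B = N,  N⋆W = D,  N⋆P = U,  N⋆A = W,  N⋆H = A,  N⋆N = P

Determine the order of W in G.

4

The identity element is B (its row matches the header).
W^1 = W
W^2 = W ⋆ W = P
W^3 = P ⋆ W = H
W^4 = H ⋆ W = B
The first power of W equal to the identity is W^4, so ord(W) = 4.
(Structurally, G here is isomorphic to Z_2 x Z_4.)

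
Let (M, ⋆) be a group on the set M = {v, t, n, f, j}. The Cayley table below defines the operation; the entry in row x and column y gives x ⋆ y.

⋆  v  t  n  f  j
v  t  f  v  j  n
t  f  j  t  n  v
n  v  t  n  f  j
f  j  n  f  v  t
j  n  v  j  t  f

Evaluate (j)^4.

v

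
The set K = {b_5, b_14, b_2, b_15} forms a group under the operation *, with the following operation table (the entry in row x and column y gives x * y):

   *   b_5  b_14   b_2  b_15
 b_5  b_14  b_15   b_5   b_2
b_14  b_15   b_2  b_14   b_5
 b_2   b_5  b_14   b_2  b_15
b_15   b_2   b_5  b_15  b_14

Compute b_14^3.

b_14^1 = b_14
b_14^2 = b_14 * b_14 = b_2
b_14^3 = b_2 * b_14 = b_14
(Structurally, K here is isomorphic to the cyclic group Z_4.)

b_14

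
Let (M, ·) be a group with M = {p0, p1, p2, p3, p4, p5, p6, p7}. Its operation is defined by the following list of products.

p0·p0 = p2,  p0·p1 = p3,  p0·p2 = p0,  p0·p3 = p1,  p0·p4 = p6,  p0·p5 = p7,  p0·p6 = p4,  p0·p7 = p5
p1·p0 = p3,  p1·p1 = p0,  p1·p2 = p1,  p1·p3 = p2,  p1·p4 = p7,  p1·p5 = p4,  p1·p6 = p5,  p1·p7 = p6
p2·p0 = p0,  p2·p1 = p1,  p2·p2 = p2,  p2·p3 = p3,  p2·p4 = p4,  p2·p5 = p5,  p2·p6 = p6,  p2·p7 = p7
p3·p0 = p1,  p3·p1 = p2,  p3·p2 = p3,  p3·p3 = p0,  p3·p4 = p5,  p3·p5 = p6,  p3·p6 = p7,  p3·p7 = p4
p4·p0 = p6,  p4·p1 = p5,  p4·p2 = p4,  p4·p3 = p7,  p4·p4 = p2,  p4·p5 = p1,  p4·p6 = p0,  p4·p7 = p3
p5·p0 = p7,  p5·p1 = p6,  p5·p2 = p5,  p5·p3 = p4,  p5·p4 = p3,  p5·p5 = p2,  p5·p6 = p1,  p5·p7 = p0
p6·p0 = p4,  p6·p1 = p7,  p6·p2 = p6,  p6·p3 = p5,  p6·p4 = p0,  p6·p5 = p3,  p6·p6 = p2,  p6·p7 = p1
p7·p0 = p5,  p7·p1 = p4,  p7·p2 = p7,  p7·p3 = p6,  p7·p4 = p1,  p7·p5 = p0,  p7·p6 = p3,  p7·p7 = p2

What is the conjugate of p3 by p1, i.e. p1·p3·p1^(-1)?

The identity is p2. In row p1, the entry p2 sits in column p3, so p1^(-1) = p3.
p1·p3 = p2
p2·p3 = p3

p3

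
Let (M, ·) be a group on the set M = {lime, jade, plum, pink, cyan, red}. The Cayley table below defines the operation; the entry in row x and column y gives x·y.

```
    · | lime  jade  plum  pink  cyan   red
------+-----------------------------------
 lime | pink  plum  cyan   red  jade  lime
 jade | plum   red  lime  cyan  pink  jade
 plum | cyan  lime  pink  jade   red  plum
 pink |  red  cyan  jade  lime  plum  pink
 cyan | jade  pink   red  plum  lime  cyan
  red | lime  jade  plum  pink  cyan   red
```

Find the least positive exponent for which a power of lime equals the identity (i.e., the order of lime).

The identity element is red (its row matches the header).
lime^1 = lime
lime^2 = lime·lime = pink
lime^3 = pink·lime = red
The first power of lime equal to the identity is lime^3, so ord(lime) = 3.

3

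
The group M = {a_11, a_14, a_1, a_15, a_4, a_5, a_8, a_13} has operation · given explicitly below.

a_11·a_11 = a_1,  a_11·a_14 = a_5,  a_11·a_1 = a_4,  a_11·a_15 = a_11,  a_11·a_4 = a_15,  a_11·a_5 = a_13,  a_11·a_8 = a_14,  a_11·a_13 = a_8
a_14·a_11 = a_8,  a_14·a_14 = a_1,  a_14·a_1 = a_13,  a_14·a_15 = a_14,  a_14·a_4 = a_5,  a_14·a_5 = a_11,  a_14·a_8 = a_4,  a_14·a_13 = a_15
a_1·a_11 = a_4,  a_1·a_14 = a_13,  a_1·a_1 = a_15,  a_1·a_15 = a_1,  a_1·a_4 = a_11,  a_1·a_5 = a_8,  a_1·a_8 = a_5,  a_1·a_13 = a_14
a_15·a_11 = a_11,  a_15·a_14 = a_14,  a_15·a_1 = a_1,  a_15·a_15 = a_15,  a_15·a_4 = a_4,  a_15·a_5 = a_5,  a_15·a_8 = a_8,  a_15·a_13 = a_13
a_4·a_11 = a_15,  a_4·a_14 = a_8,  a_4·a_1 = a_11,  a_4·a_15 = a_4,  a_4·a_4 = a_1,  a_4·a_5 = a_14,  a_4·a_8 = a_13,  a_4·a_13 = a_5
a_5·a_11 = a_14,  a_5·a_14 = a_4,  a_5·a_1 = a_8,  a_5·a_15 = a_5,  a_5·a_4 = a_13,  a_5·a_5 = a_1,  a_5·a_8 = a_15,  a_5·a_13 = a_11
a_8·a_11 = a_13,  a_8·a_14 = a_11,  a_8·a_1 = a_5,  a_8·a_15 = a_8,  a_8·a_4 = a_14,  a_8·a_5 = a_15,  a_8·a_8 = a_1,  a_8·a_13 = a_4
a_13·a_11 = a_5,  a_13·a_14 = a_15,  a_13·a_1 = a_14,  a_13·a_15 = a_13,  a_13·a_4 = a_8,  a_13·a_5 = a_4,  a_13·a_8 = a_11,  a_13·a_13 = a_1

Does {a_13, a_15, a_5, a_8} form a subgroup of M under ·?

a_13·a_13 = a_1, which is not in {a_13, a_15, a_5, a_8}.
The subset is not closed under ·, so it is not a subgroup.

No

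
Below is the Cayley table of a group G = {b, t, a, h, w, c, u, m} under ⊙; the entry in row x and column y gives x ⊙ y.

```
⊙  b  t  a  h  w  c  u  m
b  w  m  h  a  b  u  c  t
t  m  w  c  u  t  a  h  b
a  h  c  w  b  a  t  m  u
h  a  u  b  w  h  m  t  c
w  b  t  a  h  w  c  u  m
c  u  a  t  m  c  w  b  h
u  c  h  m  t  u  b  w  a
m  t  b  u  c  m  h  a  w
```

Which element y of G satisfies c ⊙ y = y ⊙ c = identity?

First locate the identity: row w matches the header, so w is the identity.
Scan row c for w: c ⊙ c = w. Hence c^(-1) = c.
(Structurally, G here is isomorphic to the elementary abelian group (Z_2)^3.)

c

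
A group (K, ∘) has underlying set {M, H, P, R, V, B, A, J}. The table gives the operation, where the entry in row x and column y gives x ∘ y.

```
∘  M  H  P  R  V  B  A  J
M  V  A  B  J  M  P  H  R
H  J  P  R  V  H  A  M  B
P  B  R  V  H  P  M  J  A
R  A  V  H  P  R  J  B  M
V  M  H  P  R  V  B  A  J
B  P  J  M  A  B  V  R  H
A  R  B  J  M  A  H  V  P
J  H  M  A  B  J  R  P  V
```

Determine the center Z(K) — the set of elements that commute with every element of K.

An element z is central iff its row equals its column in the table.
For A: A ∘ H = B ≠ M = H ∘ A, so A ∉ Z.
Checking each element this way leaves Z(K) = {P, V}.

{P, V}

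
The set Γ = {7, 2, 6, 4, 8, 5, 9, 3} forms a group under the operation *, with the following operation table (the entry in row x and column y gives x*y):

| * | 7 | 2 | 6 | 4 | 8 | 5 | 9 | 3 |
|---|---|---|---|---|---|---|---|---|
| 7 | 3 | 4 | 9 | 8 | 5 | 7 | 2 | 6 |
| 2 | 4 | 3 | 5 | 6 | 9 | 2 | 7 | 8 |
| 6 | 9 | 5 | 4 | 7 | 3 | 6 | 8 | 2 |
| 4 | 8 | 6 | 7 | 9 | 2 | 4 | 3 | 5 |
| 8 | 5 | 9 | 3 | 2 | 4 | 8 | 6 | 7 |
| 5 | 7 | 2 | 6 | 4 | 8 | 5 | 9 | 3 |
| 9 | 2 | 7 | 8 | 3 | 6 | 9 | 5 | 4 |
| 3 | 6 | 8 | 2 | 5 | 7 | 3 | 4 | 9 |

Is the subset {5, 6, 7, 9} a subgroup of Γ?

9*6 = 8, which is not in {5, 6, 7, 9}.
The subset is not closed under *, so it is not a subgroup.

No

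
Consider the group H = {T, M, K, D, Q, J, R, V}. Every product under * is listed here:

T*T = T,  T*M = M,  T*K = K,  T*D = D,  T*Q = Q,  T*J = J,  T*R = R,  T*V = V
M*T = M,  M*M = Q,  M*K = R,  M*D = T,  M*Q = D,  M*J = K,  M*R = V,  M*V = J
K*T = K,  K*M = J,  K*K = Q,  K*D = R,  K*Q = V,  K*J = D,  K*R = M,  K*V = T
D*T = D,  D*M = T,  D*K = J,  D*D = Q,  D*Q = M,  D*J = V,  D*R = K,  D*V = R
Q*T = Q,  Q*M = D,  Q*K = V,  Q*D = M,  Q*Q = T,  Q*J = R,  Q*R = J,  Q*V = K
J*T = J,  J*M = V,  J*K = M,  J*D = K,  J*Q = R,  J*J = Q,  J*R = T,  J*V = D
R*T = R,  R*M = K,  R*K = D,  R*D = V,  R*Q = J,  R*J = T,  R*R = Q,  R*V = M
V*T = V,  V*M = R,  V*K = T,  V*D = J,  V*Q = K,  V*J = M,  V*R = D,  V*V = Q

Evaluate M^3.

D

M^1 = M
M^2 = M * M = Q
M^3 = Q * M = D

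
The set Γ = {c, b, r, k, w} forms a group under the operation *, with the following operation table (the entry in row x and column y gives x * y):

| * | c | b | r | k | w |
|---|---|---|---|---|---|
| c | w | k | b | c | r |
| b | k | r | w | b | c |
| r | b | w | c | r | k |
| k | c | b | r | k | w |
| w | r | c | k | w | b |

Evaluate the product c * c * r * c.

c

c * c = w
w * r = k
k * c = c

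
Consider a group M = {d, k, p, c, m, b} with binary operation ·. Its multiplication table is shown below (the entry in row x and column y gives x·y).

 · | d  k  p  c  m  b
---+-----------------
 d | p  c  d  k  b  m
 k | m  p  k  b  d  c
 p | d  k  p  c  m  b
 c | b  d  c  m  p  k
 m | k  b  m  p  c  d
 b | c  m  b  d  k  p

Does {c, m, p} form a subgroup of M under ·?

{c, m, p} contains the identity p.
Checking products: every product of two elements of {c, m, p} (read from the table) lies in {c, m, p}, so the set is closed.
In a finite group, a nonempty closed subset is a subgroup. So {c, m, p} ≤ M.

Yes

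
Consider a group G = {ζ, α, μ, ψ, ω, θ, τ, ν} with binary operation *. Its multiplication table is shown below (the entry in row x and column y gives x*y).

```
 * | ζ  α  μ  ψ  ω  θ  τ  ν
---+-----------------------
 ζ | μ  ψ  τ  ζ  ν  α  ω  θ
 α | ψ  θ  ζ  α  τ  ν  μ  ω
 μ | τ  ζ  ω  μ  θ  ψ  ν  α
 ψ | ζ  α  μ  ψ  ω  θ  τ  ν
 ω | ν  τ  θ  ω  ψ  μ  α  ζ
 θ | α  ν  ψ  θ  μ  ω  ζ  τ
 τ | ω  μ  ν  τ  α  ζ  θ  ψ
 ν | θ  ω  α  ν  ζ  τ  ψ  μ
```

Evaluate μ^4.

μ^1 = μ
μ^2 = μ*μ = ω
μ^3 = ω*μ = θ
μ^4 = θ*μ = ψ
(Structurally, G here is isomorphic to the cyclic group Z_8.)

ψ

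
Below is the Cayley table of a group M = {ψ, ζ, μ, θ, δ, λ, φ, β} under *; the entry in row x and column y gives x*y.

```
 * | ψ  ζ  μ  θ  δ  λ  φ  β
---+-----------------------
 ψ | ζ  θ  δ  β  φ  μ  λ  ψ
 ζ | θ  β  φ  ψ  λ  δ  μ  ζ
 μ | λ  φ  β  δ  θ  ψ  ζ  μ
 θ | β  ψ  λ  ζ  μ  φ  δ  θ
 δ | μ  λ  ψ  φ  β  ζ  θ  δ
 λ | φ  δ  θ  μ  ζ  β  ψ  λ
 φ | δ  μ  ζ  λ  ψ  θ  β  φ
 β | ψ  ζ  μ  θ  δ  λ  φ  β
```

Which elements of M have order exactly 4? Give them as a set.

{θ, ψ}

Identity is β. Compute the order of each non-identity element by repeated multiplication:
  ψ: ψ → ζ → θ → β  (order 4)
  ζ: ζ → β  (order 2)
  μ: μ → β  (order 2)
  θ: θ → ζ → ψ → β  (order 4)
  δ: δ → β  (order 2)
  λ: λ → β  (order 2)
  φ: φ → β  (order 2)
Elements of order 4: {θ, ψ}.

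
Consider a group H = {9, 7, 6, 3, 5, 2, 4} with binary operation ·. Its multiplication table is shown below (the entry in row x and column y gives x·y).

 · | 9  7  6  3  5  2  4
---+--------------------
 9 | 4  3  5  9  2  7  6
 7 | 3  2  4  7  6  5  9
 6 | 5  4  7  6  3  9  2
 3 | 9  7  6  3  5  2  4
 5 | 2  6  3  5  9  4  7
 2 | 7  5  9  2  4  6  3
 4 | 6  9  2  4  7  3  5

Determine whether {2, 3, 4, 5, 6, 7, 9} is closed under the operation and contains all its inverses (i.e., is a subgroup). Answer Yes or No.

{2, 3, 4, 5, 6, 7, 9} contains the identity 3.
Checking products: every product of two elements of {2, 3, 4, 5, 6, 7, 9} (read from the table) lies in {2, 3, 4, 5, 6, 7, 9}, so the set is closed.
In a finite group, a nonempty closed subset is a subgroup. So {2, 3, 4, 5, 6, 7, 9} ≤ H.

Yes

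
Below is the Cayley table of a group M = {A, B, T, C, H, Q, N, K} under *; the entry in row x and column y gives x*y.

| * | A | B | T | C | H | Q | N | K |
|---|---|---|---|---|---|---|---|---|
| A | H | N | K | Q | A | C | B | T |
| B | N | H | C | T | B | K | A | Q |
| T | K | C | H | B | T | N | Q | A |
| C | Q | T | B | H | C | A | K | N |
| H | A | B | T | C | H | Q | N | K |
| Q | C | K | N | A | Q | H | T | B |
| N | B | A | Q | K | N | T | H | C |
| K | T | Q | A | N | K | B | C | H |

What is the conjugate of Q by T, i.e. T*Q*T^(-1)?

The identity is H. In row T, the entry H sits in column T, so T^(-1) = T.
T*Q = N
N*T = Q

Q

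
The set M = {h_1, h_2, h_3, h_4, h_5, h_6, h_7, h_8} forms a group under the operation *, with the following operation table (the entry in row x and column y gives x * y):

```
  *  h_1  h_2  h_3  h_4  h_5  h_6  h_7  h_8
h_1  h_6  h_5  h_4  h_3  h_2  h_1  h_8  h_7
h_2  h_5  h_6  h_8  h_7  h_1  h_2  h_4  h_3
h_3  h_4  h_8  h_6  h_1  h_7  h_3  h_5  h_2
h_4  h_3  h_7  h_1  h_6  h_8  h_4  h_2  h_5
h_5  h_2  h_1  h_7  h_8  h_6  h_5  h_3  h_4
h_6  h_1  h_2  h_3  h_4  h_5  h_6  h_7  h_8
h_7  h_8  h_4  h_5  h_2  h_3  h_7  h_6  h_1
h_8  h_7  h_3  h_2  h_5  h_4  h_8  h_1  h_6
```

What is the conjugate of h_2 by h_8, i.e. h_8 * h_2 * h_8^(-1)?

h_2

The identity is h_6. In row h_8, the entry h_6 sits in column h_8, so h_8^(-1) = h_8.
h_8 * h_2 = h_3
h_3 * h_8 = h_2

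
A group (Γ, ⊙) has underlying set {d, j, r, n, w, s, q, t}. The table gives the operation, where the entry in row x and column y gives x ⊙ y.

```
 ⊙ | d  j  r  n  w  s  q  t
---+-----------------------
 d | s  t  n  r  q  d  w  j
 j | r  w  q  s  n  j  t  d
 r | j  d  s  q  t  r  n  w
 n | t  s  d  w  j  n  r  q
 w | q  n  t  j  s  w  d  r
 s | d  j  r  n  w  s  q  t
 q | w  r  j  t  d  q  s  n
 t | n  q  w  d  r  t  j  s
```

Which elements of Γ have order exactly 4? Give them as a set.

{j, n}

Identity is s. Compute the order of each non-identity element by repeated multiplication:
  d: d → s  (order 2)
  j: j → w → n → s  (order 4)
  r: r → s  (order 2)
  n: n → w → j → s  (order 4)
  w: w → s  (order 2)
  q: q → s  (order 2)
  t: t → s  (order 2)
Elements of order 4: {j, n}.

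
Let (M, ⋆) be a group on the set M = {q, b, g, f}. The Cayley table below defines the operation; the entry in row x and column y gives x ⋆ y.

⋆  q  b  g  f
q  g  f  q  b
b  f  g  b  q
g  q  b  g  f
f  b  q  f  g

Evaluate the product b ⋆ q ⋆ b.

q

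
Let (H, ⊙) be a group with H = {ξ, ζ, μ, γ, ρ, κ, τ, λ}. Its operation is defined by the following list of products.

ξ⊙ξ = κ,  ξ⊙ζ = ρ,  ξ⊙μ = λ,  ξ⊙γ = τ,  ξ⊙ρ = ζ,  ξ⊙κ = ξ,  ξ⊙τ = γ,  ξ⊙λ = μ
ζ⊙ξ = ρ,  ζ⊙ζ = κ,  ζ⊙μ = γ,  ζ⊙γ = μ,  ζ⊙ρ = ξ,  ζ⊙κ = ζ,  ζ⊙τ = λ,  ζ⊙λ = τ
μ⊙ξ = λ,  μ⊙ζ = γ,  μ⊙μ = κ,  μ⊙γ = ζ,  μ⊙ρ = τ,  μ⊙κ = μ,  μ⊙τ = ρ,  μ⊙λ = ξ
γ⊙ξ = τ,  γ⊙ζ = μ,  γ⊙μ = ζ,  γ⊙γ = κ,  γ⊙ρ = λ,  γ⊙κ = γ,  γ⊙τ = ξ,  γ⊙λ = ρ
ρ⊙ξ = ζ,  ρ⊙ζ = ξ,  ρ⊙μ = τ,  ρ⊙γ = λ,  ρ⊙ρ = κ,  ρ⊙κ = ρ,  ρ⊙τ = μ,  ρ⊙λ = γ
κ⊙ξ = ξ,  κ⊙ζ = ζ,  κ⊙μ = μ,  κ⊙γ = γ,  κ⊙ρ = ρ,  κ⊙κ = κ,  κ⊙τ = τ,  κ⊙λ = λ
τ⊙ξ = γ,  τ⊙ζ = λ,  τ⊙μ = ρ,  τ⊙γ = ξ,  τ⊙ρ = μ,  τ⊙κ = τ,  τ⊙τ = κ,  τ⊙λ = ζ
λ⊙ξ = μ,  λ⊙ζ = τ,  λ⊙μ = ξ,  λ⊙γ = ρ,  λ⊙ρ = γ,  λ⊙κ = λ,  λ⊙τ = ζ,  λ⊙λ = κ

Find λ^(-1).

First locate the identity: row κ matches the header, so κ is the identity.
Scan row λ for κ: λ ⊙ λ = κ. Hence λ^(-1) = λ.

λ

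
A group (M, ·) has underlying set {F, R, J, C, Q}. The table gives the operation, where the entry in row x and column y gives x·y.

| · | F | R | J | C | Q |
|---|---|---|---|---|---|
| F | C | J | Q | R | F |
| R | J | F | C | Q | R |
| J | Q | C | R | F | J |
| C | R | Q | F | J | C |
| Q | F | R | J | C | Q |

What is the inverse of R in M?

C

First locate the identity: row Q matches the header, so Q is the identity.
Scan row R for Q: R·C = Q. Hence R^(-1) = C.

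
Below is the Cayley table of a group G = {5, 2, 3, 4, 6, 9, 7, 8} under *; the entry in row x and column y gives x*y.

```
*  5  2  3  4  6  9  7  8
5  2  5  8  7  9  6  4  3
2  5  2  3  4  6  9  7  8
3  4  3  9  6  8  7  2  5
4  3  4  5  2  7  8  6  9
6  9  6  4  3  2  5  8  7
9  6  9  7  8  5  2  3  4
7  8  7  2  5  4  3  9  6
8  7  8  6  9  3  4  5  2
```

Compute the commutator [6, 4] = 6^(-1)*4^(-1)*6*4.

9

Identity is 2; from the table 6^(-1) = 6 and 4^(-1) = 4.
6*4 = 3
3*6 = 8
8*4 = 9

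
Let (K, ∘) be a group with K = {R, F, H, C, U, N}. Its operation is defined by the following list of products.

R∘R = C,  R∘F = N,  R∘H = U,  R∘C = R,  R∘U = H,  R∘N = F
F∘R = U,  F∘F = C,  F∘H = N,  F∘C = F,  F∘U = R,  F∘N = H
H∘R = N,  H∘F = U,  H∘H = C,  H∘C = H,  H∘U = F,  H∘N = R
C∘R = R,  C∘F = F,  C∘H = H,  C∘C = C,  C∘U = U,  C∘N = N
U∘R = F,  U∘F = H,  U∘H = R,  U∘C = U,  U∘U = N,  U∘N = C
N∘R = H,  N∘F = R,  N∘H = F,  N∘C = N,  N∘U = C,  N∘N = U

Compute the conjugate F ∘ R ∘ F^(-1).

H

The identity is C. In row F, the entry C sits in column F, so F^(-1) = F.
F ∘ R = U
U ∘ F = H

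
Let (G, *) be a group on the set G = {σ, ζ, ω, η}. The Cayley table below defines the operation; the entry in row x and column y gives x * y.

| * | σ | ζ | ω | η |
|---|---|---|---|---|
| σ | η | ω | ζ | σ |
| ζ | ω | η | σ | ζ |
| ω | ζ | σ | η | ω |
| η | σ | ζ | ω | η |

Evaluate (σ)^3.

σ^1 = σ
σ^2 = σ * σ = η
σ^3 = η * σ = σ

σ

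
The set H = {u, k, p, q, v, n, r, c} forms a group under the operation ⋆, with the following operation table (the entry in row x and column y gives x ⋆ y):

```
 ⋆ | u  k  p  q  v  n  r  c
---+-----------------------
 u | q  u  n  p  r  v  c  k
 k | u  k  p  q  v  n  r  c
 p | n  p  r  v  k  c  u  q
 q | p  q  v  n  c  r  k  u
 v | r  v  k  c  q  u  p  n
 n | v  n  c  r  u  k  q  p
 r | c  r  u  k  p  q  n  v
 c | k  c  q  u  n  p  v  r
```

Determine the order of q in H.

The identity element is k (its row matches the header).
q^1 = q
q^2 = q ⋆ q = n
q^3 = n ⋆ q = r
q^4 = r ⋆ q = k
The first power of q equal to the identity is q^4, so ord(q) = 4.
(Structurally, H here is isomorphic to the cyclic group Z_8.)

4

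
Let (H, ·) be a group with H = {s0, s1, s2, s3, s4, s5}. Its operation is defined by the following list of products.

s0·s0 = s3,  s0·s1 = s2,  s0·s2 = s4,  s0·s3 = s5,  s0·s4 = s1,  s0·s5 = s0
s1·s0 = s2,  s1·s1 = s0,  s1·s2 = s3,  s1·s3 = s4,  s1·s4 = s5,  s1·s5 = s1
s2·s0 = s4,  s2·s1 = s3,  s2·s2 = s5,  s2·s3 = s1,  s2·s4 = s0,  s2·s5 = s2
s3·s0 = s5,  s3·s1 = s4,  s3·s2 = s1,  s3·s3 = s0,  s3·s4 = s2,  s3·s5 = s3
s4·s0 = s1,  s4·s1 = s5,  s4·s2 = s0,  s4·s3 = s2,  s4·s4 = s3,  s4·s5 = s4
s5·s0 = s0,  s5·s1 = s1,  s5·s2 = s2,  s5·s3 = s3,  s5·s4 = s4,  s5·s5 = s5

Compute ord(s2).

The identity element is s5 (its row matches the header).
s2^1 = s2
s2^2 = s2·s2 = s5
The first power of s2 equal to the identity is s2^2, so ord(s2) = 2.
(Structurally, H here is isomorphic to the cyclic group Z_6.)

2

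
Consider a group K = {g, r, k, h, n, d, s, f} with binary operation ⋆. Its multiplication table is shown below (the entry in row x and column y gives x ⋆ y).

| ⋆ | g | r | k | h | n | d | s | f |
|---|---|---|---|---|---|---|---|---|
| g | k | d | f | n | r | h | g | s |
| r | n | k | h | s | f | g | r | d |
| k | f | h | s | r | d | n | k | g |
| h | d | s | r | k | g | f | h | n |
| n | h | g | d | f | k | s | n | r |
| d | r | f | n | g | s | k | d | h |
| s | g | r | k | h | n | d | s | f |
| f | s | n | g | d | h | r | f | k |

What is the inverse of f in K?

g

First locate the identity: row s matches the header, so s is the identity.
Scan row f for s: f ⋆ g = s. Hence f^(-1) = g.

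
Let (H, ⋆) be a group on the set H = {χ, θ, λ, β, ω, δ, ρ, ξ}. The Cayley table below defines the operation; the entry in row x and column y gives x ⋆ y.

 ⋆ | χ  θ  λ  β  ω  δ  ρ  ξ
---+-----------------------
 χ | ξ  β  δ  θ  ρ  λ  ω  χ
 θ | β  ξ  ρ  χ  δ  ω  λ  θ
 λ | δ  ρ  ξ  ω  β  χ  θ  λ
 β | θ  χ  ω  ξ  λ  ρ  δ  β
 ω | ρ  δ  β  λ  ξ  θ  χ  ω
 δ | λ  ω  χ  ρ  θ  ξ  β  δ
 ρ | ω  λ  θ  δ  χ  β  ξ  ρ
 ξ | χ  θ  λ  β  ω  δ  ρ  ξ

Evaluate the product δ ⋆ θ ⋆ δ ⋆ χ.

δ ⋆ θ = ω
ω ⋆ δ = θ
θ ⋆ χ = β

β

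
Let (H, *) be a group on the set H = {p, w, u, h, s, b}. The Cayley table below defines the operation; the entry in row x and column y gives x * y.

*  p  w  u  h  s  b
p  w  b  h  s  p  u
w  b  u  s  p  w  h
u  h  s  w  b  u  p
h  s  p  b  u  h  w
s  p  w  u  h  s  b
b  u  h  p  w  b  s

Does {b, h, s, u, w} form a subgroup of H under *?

No

h * w = p, which is not in {b, h, s, u, w}.
The subset is not closed under *, so it is not a subgroup.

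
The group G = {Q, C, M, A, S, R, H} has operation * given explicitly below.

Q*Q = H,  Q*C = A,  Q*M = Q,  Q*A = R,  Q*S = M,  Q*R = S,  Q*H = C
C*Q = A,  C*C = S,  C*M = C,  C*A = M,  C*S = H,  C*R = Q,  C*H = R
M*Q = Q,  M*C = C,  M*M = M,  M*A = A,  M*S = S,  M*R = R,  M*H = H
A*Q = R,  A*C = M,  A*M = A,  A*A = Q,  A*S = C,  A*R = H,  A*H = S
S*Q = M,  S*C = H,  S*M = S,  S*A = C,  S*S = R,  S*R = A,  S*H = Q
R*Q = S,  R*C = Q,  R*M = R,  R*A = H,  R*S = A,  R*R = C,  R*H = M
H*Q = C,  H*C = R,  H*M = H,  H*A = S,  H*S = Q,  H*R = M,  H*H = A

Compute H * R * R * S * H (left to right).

H * R = M
M * R = R
R * S = A
A * H = S
(Structurally, G here is isomorphic to the cyclic group Z_7.)

S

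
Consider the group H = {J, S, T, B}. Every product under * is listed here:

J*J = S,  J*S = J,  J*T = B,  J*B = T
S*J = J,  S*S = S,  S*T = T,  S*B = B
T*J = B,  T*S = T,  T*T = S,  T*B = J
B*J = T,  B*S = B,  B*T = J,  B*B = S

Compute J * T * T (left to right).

J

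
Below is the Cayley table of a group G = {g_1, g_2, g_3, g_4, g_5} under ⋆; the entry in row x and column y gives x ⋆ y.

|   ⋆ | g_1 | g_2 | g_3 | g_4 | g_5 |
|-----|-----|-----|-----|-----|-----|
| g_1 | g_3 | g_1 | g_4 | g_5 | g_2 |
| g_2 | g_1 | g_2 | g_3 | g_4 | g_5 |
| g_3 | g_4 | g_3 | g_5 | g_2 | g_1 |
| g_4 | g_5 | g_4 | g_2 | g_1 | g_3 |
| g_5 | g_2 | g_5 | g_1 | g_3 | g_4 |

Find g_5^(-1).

First locate the identity: row g_2 matches the header, so g_2 is the identity.
Scan row g_5 for g_2: g_5 ⋆ g_1 = g_2. Hence g_5^(-1) = g_1.

g_1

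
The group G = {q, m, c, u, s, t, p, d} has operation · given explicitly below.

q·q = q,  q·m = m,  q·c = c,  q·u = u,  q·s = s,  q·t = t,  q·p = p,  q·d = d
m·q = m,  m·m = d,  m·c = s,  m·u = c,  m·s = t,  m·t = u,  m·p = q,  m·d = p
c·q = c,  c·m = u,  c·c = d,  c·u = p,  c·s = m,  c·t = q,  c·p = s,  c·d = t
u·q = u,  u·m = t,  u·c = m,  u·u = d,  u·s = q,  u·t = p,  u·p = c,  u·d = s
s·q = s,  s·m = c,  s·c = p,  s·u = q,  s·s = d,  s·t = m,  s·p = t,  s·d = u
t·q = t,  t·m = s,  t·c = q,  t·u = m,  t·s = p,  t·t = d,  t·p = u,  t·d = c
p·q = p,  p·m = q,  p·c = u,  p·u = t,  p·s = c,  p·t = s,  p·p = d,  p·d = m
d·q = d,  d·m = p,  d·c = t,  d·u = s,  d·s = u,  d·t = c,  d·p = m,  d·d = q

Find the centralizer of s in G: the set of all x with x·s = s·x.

{d, q, s, u}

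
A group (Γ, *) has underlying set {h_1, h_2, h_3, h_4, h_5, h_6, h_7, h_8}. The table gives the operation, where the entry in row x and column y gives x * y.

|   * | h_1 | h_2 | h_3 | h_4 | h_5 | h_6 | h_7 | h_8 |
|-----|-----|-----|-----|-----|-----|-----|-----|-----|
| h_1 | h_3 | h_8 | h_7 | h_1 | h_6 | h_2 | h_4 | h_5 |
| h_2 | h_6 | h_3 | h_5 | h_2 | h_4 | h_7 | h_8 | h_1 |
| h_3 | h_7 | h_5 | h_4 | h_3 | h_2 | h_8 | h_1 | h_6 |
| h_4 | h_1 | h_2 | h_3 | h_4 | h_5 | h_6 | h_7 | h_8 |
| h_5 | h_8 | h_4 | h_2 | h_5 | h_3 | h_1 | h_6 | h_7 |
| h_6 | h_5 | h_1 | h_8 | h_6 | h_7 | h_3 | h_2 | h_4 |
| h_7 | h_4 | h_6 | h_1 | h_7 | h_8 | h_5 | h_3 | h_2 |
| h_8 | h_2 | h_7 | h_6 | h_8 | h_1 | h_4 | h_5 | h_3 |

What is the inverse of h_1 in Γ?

h_7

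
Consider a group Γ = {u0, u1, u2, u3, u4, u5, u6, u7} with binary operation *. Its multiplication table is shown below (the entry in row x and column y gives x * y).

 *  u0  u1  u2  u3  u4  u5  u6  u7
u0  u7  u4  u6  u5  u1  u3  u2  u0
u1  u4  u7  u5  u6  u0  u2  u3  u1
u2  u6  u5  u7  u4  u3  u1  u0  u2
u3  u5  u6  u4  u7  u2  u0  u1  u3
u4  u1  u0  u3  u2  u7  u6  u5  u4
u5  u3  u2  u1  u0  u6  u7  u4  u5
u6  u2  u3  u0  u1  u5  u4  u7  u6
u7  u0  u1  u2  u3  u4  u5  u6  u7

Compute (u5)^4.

u5^1 = u5
u5^2 = u5 * u5 = u7
u5^3 = u7 * u5 = u5
u5^4 = u5 * u5 = u7
(Structurally, Γ here is isomorphic to the elementary abelian group (Z_2)^3.)

u7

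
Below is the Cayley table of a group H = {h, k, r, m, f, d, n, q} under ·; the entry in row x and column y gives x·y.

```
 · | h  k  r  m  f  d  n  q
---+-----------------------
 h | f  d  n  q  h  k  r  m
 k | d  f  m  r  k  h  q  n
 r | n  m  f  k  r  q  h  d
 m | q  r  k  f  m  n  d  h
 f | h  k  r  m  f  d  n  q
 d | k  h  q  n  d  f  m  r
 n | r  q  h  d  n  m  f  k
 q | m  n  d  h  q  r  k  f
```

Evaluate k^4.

f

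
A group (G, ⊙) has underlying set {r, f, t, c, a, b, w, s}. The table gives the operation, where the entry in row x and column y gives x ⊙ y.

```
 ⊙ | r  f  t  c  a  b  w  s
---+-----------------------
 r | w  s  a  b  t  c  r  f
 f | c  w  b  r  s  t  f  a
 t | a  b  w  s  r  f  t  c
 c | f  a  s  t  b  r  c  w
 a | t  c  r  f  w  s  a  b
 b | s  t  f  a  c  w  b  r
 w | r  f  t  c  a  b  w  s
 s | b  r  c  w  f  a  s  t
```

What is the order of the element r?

The identity element is w (its row matches the header).
r^1 = r
r^2 = r ⊙ r = w
The first power of r equal to the identity is r^2, so ord(r) = 2.

2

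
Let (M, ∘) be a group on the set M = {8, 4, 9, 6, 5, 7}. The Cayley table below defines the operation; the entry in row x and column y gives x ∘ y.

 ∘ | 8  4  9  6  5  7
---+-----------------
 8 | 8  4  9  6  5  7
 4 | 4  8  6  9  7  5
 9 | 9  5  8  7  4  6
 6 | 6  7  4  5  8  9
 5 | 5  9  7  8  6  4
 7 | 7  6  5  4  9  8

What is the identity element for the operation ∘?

The identity e satisfies e ∘ x = x for all x, so its row in the table reproduces the column headers.
Row 8 reads: 8, 4, 9, 6, 5, 7 — exactly the header order. So 8 is the identity.

8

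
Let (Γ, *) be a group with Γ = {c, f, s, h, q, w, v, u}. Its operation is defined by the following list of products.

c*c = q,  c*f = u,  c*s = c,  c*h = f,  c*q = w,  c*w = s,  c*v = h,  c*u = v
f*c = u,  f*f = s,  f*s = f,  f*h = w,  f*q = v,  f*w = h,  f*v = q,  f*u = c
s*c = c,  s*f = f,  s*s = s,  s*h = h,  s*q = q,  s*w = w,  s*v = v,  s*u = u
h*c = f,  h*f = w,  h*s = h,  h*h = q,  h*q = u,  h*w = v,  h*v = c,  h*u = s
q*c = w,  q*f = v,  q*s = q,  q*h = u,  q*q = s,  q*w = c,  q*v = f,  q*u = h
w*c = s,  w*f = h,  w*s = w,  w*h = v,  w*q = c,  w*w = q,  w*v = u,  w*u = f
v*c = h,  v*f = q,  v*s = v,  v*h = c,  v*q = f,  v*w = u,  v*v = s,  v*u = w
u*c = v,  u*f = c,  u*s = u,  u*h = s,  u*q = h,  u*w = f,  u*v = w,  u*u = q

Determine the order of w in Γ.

4

The identity element is s (its row matches the header).
w^1 = w
w^2 = w*w = q
w^3 = q*w = c
w^4 = c*w = s
The first power of w equal to the identity is w^4, so ord(w) = 4.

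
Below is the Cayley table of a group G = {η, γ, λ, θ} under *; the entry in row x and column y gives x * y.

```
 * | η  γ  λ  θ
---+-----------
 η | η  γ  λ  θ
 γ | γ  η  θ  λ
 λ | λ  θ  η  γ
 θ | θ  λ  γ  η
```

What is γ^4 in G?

η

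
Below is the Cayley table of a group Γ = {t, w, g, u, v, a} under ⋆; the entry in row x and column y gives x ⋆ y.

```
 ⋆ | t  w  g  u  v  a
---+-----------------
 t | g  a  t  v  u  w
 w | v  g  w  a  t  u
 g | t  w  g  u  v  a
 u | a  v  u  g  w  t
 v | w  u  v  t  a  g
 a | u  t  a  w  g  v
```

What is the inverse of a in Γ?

v

First locate the identity: row g matches the header, so g is the identity.
Scan row a for g: a ⋆ v = g. Hence a^(-1) = v.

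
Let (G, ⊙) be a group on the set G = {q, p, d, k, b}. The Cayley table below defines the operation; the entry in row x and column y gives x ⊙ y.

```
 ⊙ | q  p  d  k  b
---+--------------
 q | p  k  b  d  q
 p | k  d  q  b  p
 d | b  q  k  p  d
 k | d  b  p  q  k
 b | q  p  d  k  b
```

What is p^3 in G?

q

p^1 = p
p^2 = p ⊙ p = d
p^3 = d ⊙ p = q
(Structurally, G here is isomorphic to the cyclic group Z_5.)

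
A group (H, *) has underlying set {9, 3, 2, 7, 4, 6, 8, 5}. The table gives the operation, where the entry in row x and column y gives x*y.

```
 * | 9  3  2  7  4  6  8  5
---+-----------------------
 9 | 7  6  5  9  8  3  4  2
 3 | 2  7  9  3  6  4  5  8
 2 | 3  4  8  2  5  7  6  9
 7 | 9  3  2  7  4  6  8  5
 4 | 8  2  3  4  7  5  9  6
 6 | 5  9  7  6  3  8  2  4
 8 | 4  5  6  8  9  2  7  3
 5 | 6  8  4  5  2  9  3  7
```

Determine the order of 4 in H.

The identity element is 7 (its row matches the header).
4^1 = 4
4^2 = 4*4 = 7
The first power of 4 equal to the identity is 4^2, so ord(4) = 2.

2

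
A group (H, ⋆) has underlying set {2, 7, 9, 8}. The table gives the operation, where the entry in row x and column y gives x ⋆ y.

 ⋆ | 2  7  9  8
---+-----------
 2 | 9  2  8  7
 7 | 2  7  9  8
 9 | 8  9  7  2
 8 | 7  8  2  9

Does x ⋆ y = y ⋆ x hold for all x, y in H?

Yes

Check whether the table is symmetric across its main diagonal.
Every entry (row x, col y) equals the entry (row y, col x), so H is abelian.
(In fact H ≅ the cyclic group Z_4.)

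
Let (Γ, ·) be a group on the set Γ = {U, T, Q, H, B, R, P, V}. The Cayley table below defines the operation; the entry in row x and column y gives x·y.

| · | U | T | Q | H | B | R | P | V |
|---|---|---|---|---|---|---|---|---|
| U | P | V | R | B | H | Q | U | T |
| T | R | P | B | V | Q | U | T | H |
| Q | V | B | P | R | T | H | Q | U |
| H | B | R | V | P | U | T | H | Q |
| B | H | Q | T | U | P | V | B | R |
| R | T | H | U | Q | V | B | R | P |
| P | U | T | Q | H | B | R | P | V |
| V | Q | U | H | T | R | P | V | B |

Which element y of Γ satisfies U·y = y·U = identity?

U

First locate the identity: row P matches the header, so P is the identity.
Scan row U for P: U·U = P. Hence U^(-1) = U.
(Structurally, Γ here is isomorphic to the dihedral group D_4.)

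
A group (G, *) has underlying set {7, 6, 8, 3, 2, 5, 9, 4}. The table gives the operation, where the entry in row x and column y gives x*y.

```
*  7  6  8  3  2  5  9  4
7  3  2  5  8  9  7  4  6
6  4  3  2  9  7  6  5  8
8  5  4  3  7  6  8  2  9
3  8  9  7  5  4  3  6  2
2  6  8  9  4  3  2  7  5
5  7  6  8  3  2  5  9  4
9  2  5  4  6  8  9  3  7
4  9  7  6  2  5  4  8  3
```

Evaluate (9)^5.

9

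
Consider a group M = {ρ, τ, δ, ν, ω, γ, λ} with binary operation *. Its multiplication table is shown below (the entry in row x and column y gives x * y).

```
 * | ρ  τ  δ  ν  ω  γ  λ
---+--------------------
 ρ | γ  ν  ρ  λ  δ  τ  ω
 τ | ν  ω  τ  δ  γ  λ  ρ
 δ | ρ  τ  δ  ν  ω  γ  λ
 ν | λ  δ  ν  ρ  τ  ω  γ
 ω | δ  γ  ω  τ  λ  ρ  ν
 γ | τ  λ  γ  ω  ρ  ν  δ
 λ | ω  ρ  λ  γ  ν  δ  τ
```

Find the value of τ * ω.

γ

Read row τ, column ω: τ * ω = γ.
(Structurally, M here is isomorphic to the cyclic group Z_7.)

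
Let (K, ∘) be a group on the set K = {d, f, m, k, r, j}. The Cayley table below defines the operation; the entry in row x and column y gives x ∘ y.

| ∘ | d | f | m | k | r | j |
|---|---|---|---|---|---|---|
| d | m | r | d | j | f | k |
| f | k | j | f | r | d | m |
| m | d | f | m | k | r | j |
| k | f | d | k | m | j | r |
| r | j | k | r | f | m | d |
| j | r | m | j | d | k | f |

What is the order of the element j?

The identity element is m (its row matches the header).
j^1 = j
j^2 = j ∘ j = f
j^3 = f ∘ j = m
The first power of j equal to the identity is j^3, so ord(j) = 3.

3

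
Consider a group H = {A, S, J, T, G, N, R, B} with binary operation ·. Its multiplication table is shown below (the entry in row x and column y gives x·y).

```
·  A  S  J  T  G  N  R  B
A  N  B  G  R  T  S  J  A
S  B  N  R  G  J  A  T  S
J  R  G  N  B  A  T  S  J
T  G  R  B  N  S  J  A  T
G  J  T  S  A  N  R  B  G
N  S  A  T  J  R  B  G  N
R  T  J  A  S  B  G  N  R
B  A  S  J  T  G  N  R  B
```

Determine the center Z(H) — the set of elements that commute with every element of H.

{B, N}

An element z is central iff its row equals its column in the table.
For T: T·R = A ≠ S = R·T, so T ∉ Z.
Checking each element this way leaves Z(H) = {B, N}.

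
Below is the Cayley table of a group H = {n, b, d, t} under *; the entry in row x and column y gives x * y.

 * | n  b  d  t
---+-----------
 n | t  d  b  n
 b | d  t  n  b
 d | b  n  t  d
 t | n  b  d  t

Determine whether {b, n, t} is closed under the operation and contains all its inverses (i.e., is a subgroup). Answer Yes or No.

n * b = d, which is not in {b, n, t}.
The subset is not closed under *, so it is not a subgroup.

No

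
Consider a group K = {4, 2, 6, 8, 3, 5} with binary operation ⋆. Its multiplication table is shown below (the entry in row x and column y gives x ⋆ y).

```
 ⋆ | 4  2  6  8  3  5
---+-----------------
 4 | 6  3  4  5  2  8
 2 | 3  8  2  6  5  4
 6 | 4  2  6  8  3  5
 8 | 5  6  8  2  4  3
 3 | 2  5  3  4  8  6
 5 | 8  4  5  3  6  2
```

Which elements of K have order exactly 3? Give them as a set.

Identity is 6. Compute the order of each non-identity element by repeated multiplication:
  4: 4 → 6  (order 2)
  2: 2 → 8 → 6  (order 3)
  8: 8 → 2 → 6  (order 3)
  3: 3 → 8 → 4 → 2 → 5 → 6  (order 6)
  5: 5 → 2 → 4 → 8 → 3 → 6  (order 6)
Elements of order 3: {2, 8}.

{2, 8}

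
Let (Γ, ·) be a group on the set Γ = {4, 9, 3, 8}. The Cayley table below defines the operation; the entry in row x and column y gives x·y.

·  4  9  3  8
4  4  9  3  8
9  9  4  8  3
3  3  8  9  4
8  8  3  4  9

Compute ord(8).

4

The identity element is 4 (its row matches the header).
8^1 = 8
8^2 = 8·8 = 9
8^3 = 9·8 = 3
8^4 = 3·8 = 4
The first power of 8 equal to the identity is 8^4, so ord(8) = 4.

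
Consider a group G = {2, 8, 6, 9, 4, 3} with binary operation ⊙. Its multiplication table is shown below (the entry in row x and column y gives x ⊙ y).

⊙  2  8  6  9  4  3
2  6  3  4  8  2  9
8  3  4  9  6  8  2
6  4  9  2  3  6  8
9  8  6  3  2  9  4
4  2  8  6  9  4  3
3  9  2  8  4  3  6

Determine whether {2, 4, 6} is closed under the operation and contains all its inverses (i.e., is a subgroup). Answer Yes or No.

Yes

{2, 4, 6} contains the identity 4.
Checking products: every product of two elements of {2, 4, 6} (read from the table) lies in {2, 4, 6}, so the set is closed.
In a finite group, a nonempty closed subset is a subgroup. So {2, 4, 6} ≤ G.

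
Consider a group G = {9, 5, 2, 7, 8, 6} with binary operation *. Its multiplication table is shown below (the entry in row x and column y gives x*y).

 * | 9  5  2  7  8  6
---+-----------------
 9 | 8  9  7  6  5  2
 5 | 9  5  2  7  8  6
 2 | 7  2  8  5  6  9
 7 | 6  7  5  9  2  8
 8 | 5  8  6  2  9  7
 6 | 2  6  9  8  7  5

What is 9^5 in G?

9^1 = 9
9^2 = 9*9 = 8
9^3 = 8*9 = 5
9^4 = 5*9 = 9
9^5 = 9*9 = 8

8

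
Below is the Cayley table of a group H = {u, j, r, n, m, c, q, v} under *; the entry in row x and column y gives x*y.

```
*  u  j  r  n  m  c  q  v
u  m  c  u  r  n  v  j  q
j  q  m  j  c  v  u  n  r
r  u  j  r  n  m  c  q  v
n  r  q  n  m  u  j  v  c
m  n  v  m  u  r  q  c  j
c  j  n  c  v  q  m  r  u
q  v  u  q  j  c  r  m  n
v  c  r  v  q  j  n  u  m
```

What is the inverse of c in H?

q

First locate the identity: row r matches the header, so r is the identity.
Scan row c for r: c*q = r. Hence c^(-1) = q.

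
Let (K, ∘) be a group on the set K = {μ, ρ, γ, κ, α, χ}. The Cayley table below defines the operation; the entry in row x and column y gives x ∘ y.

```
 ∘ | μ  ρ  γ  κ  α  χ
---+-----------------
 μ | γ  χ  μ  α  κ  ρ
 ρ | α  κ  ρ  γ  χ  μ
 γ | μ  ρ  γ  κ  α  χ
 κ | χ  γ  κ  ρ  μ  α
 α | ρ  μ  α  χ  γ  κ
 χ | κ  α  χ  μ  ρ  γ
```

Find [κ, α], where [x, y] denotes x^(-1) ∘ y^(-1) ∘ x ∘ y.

Identity is γ; from the table κ^(-1) = ρ and α^(-1) = α.
ρ ∘ α = χ
χ ∘ κ = μ
μ ∘ α = κ

κ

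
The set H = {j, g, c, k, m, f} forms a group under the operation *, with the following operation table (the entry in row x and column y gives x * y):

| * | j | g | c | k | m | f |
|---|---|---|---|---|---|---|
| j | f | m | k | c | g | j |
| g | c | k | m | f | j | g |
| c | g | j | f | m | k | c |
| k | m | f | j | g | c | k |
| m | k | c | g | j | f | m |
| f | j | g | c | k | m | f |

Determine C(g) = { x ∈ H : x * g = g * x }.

Compare row g with column g entry by entry.
k * g = f = g * k, so k commutes with g.
j * g = m but g * j = c, so j does not.
Collecting the elements that commute with g: C(g) = {f, g, k}.

{f, g, k}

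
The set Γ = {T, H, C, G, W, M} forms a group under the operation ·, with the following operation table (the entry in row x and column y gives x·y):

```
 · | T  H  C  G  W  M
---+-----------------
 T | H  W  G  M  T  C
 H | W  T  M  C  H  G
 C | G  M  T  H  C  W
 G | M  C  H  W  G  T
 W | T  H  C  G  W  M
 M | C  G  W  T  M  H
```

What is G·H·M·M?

M

G·H = C
C·M = W
W·M = M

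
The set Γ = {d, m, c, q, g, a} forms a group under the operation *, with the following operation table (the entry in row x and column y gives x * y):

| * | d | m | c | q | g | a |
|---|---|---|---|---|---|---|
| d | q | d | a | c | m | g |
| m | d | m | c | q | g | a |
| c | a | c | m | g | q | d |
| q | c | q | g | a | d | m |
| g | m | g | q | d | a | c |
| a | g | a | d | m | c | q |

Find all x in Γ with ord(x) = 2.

Identity is m. Compute the order of each non-identity element by repeated multiplication:
  d: d → q → c → a → g → m  (order 6)
  c: c → m  (order 2)
  q: q → a → m  (order 3)
  g: g → a → c → q → d → m  (order 6)
  a: a → q → m  (order 3)
Elements of order 2: {c}.

{c}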